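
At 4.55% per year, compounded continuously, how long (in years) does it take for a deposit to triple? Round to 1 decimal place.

24.1 years

e^(0.0455t) = 3, so 0.0455t = ln 3 ≈ 1.0986.
t ≈ 1.0986/0.0455 ≈ 24.1453.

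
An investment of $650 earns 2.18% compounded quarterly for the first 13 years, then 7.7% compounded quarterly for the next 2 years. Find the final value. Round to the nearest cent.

After 13 years at 2.18%: 650 × 1.326614926 ≈ 862.2997.
Then 2 years at 7.7%: 862.2997 × 1.164784978 ≈ 1,004.3937.

$1,004.39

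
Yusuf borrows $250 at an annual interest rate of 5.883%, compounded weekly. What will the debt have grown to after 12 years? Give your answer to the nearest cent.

Growth factor = (1 + 0.05883/52)^624 ≈ 2.0249823.
A ≈ 250 × 2.0249823 ≈ 506.2456.

$506.25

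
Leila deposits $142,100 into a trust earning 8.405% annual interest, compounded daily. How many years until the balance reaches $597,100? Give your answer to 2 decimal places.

(1 + 0.000230274)^(365t) = 597,100/142,100 = 4.202.
365t·ln(1 + 0.000230274) = ln(4.202); 365t = 1.4356/0.000230247 ≈ 6234.8290.
t ≈ 17.0817 years.

17.08 years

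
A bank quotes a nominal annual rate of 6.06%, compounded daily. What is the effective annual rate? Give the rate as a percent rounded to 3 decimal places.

EAR = (1 + 6.06%/365)^365 − 1 = (1 + 0.000166027)^365 − 1.
(1 + 0.000166027)^365 ≈ 1.062468, so EAR ≈ 6.24685%.

6.247%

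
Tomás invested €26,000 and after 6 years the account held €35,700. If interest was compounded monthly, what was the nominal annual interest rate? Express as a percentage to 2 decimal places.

5.30%

(1 + r/12)^72 = 35,700/26,000 = 1.37308.
1 + r/12 = 1.37308^(1/72) ≈ 1.004413, so r/12 ≈ 0.00441324.
r ≈ 12·0.00441324 = 5.29589%.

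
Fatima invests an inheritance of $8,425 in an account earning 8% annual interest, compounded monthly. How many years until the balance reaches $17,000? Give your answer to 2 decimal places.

(1 + 0.00666667)^(12t) = 17,000/8,425 = 2.0178.
12t·ln(1 + 0.00666667) = ln(2.0178); 12t = 0.70201/0.00664454 ≈ 105.6521.
t ≈ 8.8043 years.

8.80 years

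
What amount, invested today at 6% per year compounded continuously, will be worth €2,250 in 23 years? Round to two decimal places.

€566.05

P = A·e^(−rt) = 2,250·e^(−1.38).
e^(−1.38) ≈ 0.2515785531, so P ≈ 566.0517.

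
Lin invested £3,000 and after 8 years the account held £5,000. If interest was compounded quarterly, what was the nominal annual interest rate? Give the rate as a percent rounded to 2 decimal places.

6.44%

(1 + r/4)^32 = 5,000/3,000 = 1.66667.
1 + r/4 = 1.66667^(1/32) ≈ 1.016091, so r/4 ≈ 0.0160914.
r ≈ 4·0.0160914 = 6.43656%.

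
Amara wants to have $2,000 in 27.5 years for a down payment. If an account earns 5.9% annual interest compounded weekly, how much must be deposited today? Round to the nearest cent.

$395.17

Growth factor = (1 + 0.059/52)^1430 ≈ 5.061081719.
P = 2,000/5.061081719 ≈ 395.1724.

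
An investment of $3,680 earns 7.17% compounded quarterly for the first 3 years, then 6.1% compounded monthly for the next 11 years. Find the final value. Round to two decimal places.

$8,894.28

Phase 1: 3,680·(1 + 0.017925)^12 ≈ 4,554.4631.
Phase 2: 4,554.4631·(1 + 0.061/12)^132 ≈ 8,894.2762.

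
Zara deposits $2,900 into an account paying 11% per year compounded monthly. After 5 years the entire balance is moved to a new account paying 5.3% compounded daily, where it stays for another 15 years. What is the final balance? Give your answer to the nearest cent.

$11,102.25

Phase 1: 2,900·(1 + 0.11/12)^60 ≈ 5,013.8556.
Phase 2: 5,013.8556·(1 + 0.053/365)^5475 ≈ 11,102.2467.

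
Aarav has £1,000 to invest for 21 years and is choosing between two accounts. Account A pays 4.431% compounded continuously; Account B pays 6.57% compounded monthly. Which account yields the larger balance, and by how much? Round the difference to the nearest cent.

Account B, by £1,422.98

Account A growth factor: e^(0.04431·21) = e^0.93051 ≈ 2.535802107; balance ≈ 2,535.8021.
Account B growth factor: (1 + 0.005475)^252 ≈ 3.958783578; balance ≈ 3,958.7836.
Account B is larger by 1,422.9815.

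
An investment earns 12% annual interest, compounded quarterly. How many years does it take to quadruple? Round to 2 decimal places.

(1 + 0.03)^(4t) = 4.
4t = ln 4 / ln(1 + 0.03) ≈ 1.3863/0.0295588 ≈ 46.8995.
t ≈ 11.7249.

11.72 years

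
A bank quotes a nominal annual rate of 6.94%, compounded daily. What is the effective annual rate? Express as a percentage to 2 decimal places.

7.19%

EAR = (1 + 6.94%/365)^365 − 1 = (1 + 0.000190137)^365 − 1.
(1 + 0.000190137)^365 ≈ 1.071858, so EAR ≈ 7.18578%.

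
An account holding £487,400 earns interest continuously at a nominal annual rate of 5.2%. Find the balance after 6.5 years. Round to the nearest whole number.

A = P·e^(rt) = 487,400·e^(0.052·6.5) = 487,400·e^0.338.
e^0.338 ≈ 1.40214050341, so A ≈ 683,403.2814.

£683,403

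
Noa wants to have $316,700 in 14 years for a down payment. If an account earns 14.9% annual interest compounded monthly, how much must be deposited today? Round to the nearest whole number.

$39,837

Growth factor = (1 + 0.149/12)^168 ≈ 7.94987042836.
P = 316,700/7.94987042836 ≈ 39,837.1273.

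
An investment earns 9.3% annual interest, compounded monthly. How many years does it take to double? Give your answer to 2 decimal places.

7.48 years

(1 + 0.00775)^(12t) = 2.
12t = ln 2 / ln(1 + 0.00775) ≈ 0.69315/0.00772012 ≈ 89.7845.
t ≈ 7.4820.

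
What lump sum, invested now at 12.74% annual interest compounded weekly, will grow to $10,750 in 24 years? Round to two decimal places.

Growth factor = (1 + 0.00245)^1248 ≈ 21.197018744.
P = 10,750/21.197018744 ≈ 507.1468.

$507.15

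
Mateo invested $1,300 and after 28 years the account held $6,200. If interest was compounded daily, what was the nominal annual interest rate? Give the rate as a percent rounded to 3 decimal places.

5.580%

(1 + r/365)^10220 = 6,200/1,300 = 4.76923.
1 + r/365 = 4.76923^(1/10220) ≈ 1.000153, so r/365 ≈ 0.000152867.
r ≈ 365·0.000152867 = 5.57966%.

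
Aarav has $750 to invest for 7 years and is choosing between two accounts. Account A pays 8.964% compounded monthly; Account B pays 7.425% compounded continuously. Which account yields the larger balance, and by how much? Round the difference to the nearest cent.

Account A growth factor: (1 + 0.00747)^84 ≈ 1.868522419; balance ≈ 1,401.3918.
Account B growth factor: e^(0.07425·7) = e^0.51975 ≈ 1.681607195; balance ≈ 1,261.2054.
Account A is larger by 140.1864.

Account A, by $140.19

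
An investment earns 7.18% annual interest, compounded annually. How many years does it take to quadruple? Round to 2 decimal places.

(1 + 0.0718)^t = 4.
t = ln 4 / ln(1 + 0.0718) ≈ 1.3863/0.0693395 ≈ 19.9929.

19.99 years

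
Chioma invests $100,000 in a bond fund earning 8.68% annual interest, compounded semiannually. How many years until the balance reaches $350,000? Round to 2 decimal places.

We need (1 + 0.0434)^(2t) = 3.5, so 2t = ln 3.5 / ln 1.0434 ≈ 29.4875.
t ≈ 29.4875/2 = 14.7437 years.

14.74 years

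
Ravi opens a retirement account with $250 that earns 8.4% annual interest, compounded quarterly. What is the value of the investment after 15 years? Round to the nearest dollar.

$870

Periodic rate = 8.4%/4 = 0.021; periods = 4·15 = 60.
A = 250·(1 + 0.021)^60 ≈ 250·3.47972181 ≈ 869.9305.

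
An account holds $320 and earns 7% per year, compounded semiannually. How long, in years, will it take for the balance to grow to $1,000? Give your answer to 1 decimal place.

16.6 years

(1 + 0.035)^(2t) = 1,000/320 = 3.125.
2t·ln(1 + 0.035) = ln(3.125); 2t = 1.1394/0.0344014 ≈ 33.1217.
t ≈ 16.5609 years.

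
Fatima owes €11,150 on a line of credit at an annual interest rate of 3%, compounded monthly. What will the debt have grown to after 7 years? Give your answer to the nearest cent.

€13,751.91

Periodic rate = 3%/12 = 0.0025; periods = 12·7 = 84.
A = 11,150·(1 + 0.0025)^84 ≈ 11,150·1.2333548005 ≈ 13,751.9060.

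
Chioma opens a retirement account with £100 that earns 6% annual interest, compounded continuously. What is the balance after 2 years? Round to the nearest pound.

£113

A = P·e^(rt) = 100·e^(0.06·2) = 100·e^0.12.
e^0.12 ≈ 1.12749685, so A ≈ 112.7497.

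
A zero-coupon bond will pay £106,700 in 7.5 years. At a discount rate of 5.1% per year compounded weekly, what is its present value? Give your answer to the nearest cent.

£72,799.47

Growth factor = (1 + 0.051/52)^390 ≈ 1.46567010939.
P = 106,700/1.46567010939 ≈ 72,799.4651.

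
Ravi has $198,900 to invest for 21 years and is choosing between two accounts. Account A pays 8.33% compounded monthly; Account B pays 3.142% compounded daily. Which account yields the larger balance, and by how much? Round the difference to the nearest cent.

A: (1 + 0.0833/12)^252 ≈ 5.715926626421, so 198,900 × 5.715926626421 ≈ 1,136,897.8060.
B: (1 + 0.03142/365)^7665 ≈ 1.93438917005, so 198,900 × 1.93438917005 ≈ 384,750.0059.
Difference ≈ 752,147.8001 in favor of A.

Account A, by $752,147.80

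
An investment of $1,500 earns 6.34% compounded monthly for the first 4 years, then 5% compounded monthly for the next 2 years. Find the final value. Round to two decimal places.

After 4 years at 6.34%: 1,500 × 1.287796249 ≈ 1,931.6944.
Then 2 years at 5%: 1,931.6944 × 1.104941336 ≈ 2,134.4090.

$2,134.41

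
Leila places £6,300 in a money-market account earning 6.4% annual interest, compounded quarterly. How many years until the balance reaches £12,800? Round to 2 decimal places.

We need (1 + 0.016)^(4t) = 2.0317, so 4t = ln 2.0317 / ln 1.016 ≈ 44.6595.
t ≈ 44.6595/4 = 11.1649 years.

11.16 years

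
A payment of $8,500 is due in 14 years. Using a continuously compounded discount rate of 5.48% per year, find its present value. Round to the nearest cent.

P = A·e^(−rt) = 8,500·e^(−0.7672).
e^(−0.7672) ≈ 0.4643113216, so P ≈ 3,946.6462.

$3,946.65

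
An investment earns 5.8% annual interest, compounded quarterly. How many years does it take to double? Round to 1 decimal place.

(1 + 0.0145)^(4t) = 2.
4t = ln 2 / ln(1 + 0.0145) ≈ 0.69315/0.0143959 ≈ 48.1490.
t ≈ 12.0372.

12.0 years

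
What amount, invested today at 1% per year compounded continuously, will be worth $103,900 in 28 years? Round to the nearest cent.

$78,525.93

P = A·e^(−rt) = 103,900·e^(−0.28).
e^(−0.28) ≈ 0.755783741456, so P ≈ 78,525.9307.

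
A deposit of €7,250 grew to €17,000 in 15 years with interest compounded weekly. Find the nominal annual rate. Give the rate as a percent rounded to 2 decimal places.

The 780-period growth factor is 17,000/7,250 = 2.34483.
r/52 = 2.34483^(1/780) − 1 ≈ 0.00109318, so r ≈ 52·0.00109318 = 5.68452%.

5.68%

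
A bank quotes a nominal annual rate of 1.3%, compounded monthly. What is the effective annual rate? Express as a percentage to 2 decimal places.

One year is 12 periods at 0.00108333 each: (1 + 0.00108333)^12 ≈ 1.013078.
EAR = 1.013078 − 1 ≈ 1.30777%.

1.31%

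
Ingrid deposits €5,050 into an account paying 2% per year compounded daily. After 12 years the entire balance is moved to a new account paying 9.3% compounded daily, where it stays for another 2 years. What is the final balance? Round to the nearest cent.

€7,731.93

Phase 1: 5,050·(1 + 0.02/365)^4380 ≈ 6,419.7660.
Phase 2: 6,419.7660·(1 + 0.093/365)^730 ≈ 7,731.9259.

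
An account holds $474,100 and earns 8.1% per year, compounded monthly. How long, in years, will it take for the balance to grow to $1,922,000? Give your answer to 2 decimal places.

We need (1 + 0.00675)^(12t) = 4.054, so 12t = ln 4.054 / ln 1.00675 ≈ 208.0625.
t ≈ 208.0625/12 = 17.3385 years.

17.34 years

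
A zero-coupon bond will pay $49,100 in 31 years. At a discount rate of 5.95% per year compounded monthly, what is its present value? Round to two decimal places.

Periodic rate = 5.95%/12 = 0.00495833; 372 periods.
P = 49,100/(1 + 0.0595/12)^372 ≈ 49,100/6.2961745634 ≈ 7,798.3861.

$7,798.39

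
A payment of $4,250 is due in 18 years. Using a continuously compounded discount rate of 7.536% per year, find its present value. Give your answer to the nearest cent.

P = A·e^(−rt) = 4,250·e^(−1.35648).
e^(−1.35648) ≈ 0.2575658148, so P ≈ 1,094.6547.

$1,094.65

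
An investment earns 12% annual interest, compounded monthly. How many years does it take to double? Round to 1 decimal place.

(1 + 0.01)^(12t) = 2.
12t = ln 2 / ln(1 + 0.01) ≈ 0.69315/0.00995033 ≈ 69.6607.
t ≈ 5.8051.

5.8 years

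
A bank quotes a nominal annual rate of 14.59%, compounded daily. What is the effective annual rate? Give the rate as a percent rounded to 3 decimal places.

EAR = (1 + 14.59%/365)^365 − 1 = (1 + 0.000399726)^365 − 1.
(1 + 0.000399726)^365 ≈ 1.157047, so EAR ≈ 15.70467%.

15.705%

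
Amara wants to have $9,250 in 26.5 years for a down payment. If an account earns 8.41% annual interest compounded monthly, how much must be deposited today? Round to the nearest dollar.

Growth factor = (1 + 0.0841/12)^318 ≈ 9.215406806.
P = 9,250/9.215406806 ≈ 1,003.7538.

$1,004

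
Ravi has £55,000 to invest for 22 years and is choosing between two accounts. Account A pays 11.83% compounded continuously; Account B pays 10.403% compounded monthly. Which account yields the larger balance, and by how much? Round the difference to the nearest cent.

Account A growth factor: e^(0.1183·22) = e^2.6026 ≈ 13.4987893008; balance ≈ 742,433.4115.
Account B growth factor: (1 + 0.10403/12)^264 ≈ 9.76492200037; balance ≈ 537,070.7100.
Account A is larger by 205,362.7015.

Account A, by £205,362.70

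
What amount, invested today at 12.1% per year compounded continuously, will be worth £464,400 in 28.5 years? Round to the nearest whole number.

P = A·e^(−rt) = 464,400·e^(−3.4485).
e^(−3.4485) ≈ 0.0317932905643, so P ≈ 14,764.8041.

£14,765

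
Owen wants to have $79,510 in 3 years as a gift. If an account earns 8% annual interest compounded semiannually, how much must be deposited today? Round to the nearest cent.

Growth factor = (1 + 0.04)^6 ≈ 1.2653190185.
P = 79,510/1.2653190185 ≈ 62,837.9079.

$62,837.91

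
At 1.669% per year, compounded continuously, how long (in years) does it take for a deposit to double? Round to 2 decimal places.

41.53 years

e^(0.01669t) = 2, so 0.01669t = ln 2 ≈ 0.69315.
t ≈ 0.69315/0.01669 ≈ 41.5307.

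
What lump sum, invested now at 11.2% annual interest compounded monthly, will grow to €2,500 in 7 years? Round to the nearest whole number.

Periodic rate = 11.2%/12 = 0.00933333; 84 periods.
P = 2,500/(1 + 0.112/12)^84 ≈ 2,500/2.182266335 ≈ 1,145.5980.

€1,146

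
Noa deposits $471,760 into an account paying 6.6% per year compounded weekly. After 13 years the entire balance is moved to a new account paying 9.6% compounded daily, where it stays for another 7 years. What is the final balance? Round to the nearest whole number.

$2,177,294

After 13 years at 6.6%: 471,760 × 2.357156359936 ≈ 1,112,012.0844.
Then 7 years at 9.6%: 1,112,012.0844 × 1.957976697553 ≈ 2,177,293.7486.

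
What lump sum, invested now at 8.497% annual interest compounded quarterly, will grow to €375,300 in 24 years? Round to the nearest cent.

€49,889.15

Periodic rate = 8.497%/4 = 0.0212425; 96 periods.
P = 375,300/(1 + 0.0212425)^96 ≈ 375,300/7.52267828513 ≈ 49,889.1466.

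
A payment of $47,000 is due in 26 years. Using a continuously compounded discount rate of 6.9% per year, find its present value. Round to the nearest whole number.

$7,816

P = A·e^(−rt) = 47,000·e^(−1.794).
e^(−1.794) ≈ 0.16629366289, so P ≈ 7,815.8022.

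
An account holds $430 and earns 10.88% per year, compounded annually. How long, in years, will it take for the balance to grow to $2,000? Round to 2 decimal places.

14.88 years

(1 + 0.1088)^t = 2,000/430 = 4.6512.
t·ln(1 + 0.1088) = ln(4.6512); t = 1.5371/0.103278 ≈ 14.8832.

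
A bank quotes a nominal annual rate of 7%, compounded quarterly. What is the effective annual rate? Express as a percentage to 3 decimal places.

One year is 4 periods at 0.0175 each: (1 + 0.0175)^4 ≈ 1.071859.
EAR = 1.071859 − 1 ≈ 7.18590%.

7.186%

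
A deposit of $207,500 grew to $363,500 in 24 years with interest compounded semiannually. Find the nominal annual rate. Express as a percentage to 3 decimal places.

(1 + r/2)^48 = 363,500/207,500 = 1.75181.
1 + r/2 = 1.75181^(1/48) ≈ 1.011749, so r/2 ≈ 0.0117486.
r ≈ 2·0.0117486 = 2.34973%.

2.350%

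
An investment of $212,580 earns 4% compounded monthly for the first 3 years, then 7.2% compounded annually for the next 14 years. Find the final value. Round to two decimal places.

$634,275.69

After 3 years at 4%: 212,580 × 1.12727187452 ≈ 239,635.4551.
Then 14 years at 7.2%: 239,635.4551 × 2.6468357689 ≈ 634,275.6940.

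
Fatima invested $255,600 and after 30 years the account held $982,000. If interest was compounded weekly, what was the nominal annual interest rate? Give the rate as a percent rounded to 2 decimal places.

4.49%

The 1560-period growth factor is 982,000/255,600 = 3.84194.
r/52 = 3.84194^(1/1560) − 1 ≈ 0.000863178, so r ≈ 52·0.000863178 = 4.48853%.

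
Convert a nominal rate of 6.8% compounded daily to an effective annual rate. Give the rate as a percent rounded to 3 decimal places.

One year is 365 periods at 0.000186301 each: (1 + 0.000186301)^365 ≈ 1.070359.
EAR = 1.070359 − 1 ≈ 7.03585%.

7.036%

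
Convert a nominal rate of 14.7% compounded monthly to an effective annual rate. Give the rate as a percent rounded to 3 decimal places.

One year is 12 periods at 0.01225 each: (1 + 0.01225)^12 ≈ 1.15732.
EAR = 1.15732 − 1 ≈ 15.73199%.

15.732%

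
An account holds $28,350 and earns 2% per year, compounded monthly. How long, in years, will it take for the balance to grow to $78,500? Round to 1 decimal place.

51.0 years

(1 + 0.00166667)^(12t) = 78,500/28,350 = 2.769.
12t·ln(1 + 0.00166667) = ln(2.769); 12t = 1.0185/0.00166528 ≈ 611.5921.
t ≈ 50.9660 years.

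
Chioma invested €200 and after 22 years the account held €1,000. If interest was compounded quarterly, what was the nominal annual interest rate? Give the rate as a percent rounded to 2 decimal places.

7.38%

The 88-period growth factor is 1,000/200 = 5.
r/4 = 5^(1/88) − 1 ≈ 0.0184573, so r ≈ 4·0.0184573 = 7.38293%.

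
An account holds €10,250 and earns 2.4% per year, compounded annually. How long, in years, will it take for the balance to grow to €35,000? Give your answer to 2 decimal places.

We need (1 + 0.024)^t = 3.4146, so t = ln 3.4146 / ln 1.024 ≈ 51.7812.

51.78 years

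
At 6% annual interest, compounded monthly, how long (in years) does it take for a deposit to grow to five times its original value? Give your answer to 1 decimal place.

(1 + 0.005)^(12t) = 5.
12t = ln 5 / ln(1 + 0.005) ≈ 1.6094/0.00498754 ≈ 322.6916.
t ≈ 26.8910.

26.9 years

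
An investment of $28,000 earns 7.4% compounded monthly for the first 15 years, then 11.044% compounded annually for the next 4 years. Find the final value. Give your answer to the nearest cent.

After 15 years at 7.4%: 28,000 × 3.02403340693 ≈ 84,672.9354.
Then 4 years at 11.044%: 84,672.9354 × 1.52047887215 ≈ 128,743.4093.

$128,743.41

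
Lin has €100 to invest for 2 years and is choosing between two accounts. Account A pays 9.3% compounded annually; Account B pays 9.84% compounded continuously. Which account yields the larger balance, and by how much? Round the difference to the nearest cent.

A: (1 + 0.093)^2 ≈ 1.194649, so 100 × 1.194649 ≈ 119.4649.
B: e^(0.0984·2) = e^0.1968 ≈ 1.21750052, so 100 × 1.21750052 ≈ 121.7501.
Difference ≈ 2.2852 in favor of B.

Account B, by €2.29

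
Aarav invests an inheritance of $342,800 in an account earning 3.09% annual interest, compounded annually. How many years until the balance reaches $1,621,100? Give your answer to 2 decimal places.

51.05 years

(1 + 0.0309)^t = 1,621,100/342,800 = 4.729.
t·ln(1 + 0.0309) = ln(4.729); t = 1.5537/0.0304322 ≈ 51.0549.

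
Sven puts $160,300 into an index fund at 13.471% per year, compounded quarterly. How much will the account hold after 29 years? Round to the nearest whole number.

Periodic rate = 13.471%/4 = 0.0336775; periods = 4·29 = 116.
A = 160,300·(1 + 0.0336775)^116 ≈ 160,300·46.63020460783 ≈ 7,474,821.7986.

$7,474,822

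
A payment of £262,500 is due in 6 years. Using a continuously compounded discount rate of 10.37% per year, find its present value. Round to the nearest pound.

£140,900

P = A·e^(−rt) = 262,500·e^(−0.6222).
e^(−0.6222) ≈ 0.536762260703, so P ≈ 140,900.0934.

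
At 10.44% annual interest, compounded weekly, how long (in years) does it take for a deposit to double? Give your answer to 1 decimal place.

(1 + 0.00200769)^(52t) = 2.
52t = ln 2 / ln(1 + 0.00200769) ≈ 0.69315/0.00200568 ≈ 345.5922.
t ≈ 6.6460.

6.6 years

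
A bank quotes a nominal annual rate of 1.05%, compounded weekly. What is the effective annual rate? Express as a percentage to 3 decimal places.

1.055%

EAR = (1 + 1.05%/52)^52 − 1 = (1 + 0.000201923)^52 − 1.
(1 + 0.000201923)^52 ≈ 1.010554, so EAR ≈ 1.05542%.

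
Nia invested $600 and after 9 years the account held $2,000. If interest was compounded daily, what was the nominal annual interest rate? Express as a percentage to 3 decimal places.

(1 + r/365)^3285 = 2,000/600 = 3.33333.
1 + r/365 = 3.33333^(1/3285) ≈ 1.000367, so r/365 ≈ 0.000366573.
r ≈ 365·0.000366573 = 13.37993%.

13.380%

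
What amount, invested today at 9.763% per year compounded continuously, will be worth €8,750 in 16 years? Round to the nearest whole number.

P = A·e^(−rt) = 8,750·e^(−1.56208).
e^(−1.56208) ≈ 0.2096994424, so P ≈ 1,834.8701.

€1,835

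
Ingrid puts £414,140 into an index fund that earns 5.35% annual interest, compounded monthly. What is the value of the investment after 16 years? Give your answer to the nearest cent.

Periodic rate = 5.35%/12 = 0.00445833; periods = 12·16 = 192.
A = 414,140·(1 + 0.0535/12)^192 ≈ 414,140·2.34925318946 ≈ 972,919.7159.

£972,919.72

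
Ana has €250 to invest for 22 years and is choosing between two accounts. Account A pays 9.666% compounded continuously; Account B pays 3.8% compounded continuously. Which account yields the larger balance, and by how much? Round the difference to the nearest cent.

Account A, by €1,519.63

A: e^(0.09666·22) = e^2.12652 ≈ 8.38563397, so 250 × 8.38563397 ≈ 2,096.4085.
B: e^(0.038·22) = e^0.836 ≈ 2.30712002, so 250 × 2.30712002 ≈ 576.7800.
Difference ≈ 1,519.6285 in favor of A.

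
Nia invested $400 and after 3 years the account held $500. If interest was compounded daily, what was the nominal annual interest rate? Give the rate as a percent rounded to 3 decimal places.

The 1095-period growth factor is 500/400 = 1.25.
r/365 = 1.25^(1/1095) − 1 ≈ 0.000203805, so r ≈ 365·0.000203805 = 7.43888%.

7.439%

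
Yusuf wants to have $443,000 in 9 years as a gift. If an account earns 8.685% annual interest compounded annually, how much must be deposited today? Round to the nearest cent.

Growth factor = (1 + 0.08685)^9 ≈ 2.11605273822.
P = 443,000/2.11605273822 ≈ 209,352.0601.

$209,352.06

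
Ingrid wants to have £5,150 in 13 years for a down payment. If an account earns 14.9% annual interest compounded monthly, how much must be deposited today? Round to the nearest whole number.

Growth factor = (1 + 0.149/12)^156 ≈ 6.855649694.
P = 5,150/6.855649694 ≈ 751.2052.

£751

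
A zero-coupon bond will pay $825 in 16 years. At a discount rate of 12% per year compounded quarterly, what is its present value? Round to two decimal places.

Growth factor = (1 + 0.03)^64 ≈ 6.6310512.
P = 825/6.6310512 ≈ 124.4147.

$124.41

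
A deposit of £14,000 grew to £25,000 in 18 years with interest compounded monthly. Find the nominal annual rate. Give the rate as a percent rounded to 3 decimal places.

3.226%

(1 + r/12)^216 = 25,000/14,000 = 1.78571.
1 + r/12 = 1.78571^(1/216) ≈ 1.002688, so r/12 ≈ 0.00268795.
r ≈ 12·0.00268795 = 3.22554%.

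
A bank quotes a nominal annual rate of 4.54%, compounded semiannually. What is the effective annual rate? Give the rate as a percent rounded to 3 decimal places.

One year is 2 periods at 0.0227 each: (1 + 0.0227)^2 ≈ 1.045915.
EAR = 1.045915 − 1 ≈ 4.59153%.

4.592%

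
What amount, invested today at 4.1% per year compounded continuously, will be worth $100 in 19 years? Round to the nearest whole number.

P = A·e^(−rt) = 100·e^(−0.779).
e^(−0.779) ≈ 0.45886465, so P ≈ 45.8865.

$46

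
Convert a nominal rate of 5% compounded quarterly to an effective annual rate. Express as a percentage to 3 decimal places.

EAR = (1 + 5%/4)^4 − 1 = (1 + 0.0125)^4 − 1.
(1 + 0.0125)^4 ≈ 1.050945, so EAR ≈ 5.09453%.

5.095%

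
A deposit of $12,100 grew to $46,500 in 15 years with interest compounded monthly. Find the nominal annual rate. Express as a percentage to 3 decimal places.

(1 + r/12)^180 = 46,500/12,100 = 3.84298.
1 + r/12 = 3.84298^(1/180) ≈ 1.007507, so r/12 ≈ 0.00750719.
r ≈ 12·0.00750719 = 9.00863%.

9.009%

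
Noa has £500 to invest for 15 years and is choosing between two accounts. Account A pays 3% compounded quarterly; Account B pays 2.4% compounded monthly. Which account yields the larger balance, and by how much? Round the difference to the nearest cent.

Account A growth factor: (1 + 0.0075)^60 ≈ 1.56568103; balance ≈ 782.8405.
Account B growth factor: (1 + 0.002)^180 ≈ 1.4328142; balance ≈ 716.4071.
Account A is larger by 66.4334.

Account A, by £66.43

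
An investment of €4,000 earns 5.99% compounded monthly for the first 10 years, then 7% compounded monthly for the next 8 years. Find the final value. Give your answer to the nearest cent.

€12,707.31

After 10 years at 5.99%: 4,000 × 1.8175872819 ≈ 7,270.3491.
Then 8 years at 7%: 7,270.3491 × 1.747826456 ≈ 12,707.3085.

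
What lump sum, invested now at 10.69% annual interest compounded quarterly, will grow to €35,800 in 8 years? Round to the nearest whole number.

Growth factor = (1 + 0.026725)^32 ≈ 2.3255858745.
P = 35,800/2.3255858745 ≈ 15,393.9704.

€15,394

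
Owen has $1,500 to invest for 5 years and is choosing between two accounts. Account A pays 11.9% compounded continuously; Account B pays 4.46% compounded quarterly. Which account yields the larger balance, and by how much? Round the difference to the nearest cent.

A: e^(0.119·5) = e^0.595 ≈ 1.813030945, so 1,500 × 1.813030945 ≈ 2,719.5464.
B: (1 + 0.01115)^20 ≈ 1.248279171, so 1,500 × 1.248279171 ≈ 1,872.4188.
Difference ≈ 847.1277 in favor of A.

Account A, by $847.13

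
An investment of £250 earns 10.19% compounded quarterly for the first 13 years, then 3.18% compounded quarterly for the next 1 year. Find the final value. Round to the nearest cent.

Phase 1: 250·(1 + 0.025475)^52 ≈ 924.7919.
Phase 2: 924.7919·(1 + 0.00795)^4 ≈ 954.5529.

£954.55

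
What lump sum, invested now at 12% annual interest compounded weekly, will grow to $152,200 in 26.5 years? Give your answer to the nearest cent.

$6,352.57

Growth factor = (1 + 0.12/52)^1378 ≈ 23.9588171528.
P = 152,200/23.9588171528 ≈ 6,352.5674.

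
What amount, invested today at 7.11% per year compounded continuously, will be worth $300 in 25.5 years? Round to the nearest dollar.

P = A·e^(−rt) = 300·e^(−1.81305).
e^(−1.81305) ≈ 0.163155752, so P ≈ 48.9467.

$49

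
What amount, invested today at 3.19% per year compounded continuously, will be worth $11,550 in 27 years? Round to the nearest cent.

P = A·e^(−rt) = 11,550·e^(−0.8613).
e^(−0.8613) ≈ 0.42261232903, so P ≈ 4,881.1724.

$4,881.17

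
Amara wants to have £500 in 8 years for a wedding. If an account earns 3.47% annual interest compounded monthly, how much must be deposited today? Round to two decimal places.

Periodic rate = 3.47%/12 = 0.00289167; 96 periods.
P = 500/(1 + 0.0347/12)^96 ≈ 500/1.31942945 ≈ 378.9517.

£378.95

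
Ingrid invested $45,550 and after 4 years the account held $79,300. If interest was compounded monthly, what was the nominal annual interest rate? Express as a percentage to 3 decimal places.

13.941%

The 48-period growth factor is 79,300/45,550 = 1.74094.
r/12 = 1.74094^(1/48) − 1 ≈ 0.0116175, so r ≈ 12·0.0116175 = 13.94105%.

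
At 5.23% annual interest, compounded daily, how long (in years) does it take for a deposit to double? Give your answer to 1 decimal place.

(1 + 0.000143288)^(365t) = 2.
365t = ln 2 / ln(1 + 0.000143288) ≈ 0.69315/0.000143277 ≈ 4837.7982.
t ≈ 13.2542.

13.3 years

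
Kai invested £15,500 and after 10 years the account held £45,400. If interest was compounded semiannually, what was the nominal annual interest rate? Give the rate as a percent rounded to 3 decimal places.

The 20-period growth factor is 45,400/15,500 = 2.92903.
r/2 = 2.92903^(1/20) − 1 ≈ 0.0552035, so r ≈ 2·0.0552035 = 11.04069%.

11.041%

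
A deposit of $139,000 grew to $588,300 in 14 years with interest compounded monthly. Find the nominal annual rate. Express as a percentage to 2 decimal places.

(1 + r/12)^168 = 588,300/139,000 = 4.23237.
1 + r/12 = 4.23237^(1/168) ≈ 1.008625, so r/12 ≈ 0.00862486.
r ≈ 12·0.00862486 = 10.34983%.

10.35%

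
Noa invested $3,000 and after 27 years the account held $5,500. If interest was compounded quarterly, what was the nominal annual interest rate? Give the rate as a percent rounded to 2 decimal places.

2.25%

(1 + r/4)^108 = 5,500/3,000 = 1.83333.
1 + r/4 = 1.83333^(1/108) ≈ 1.005628, so r/4 ≈ 0.00562815.
r ≈ 4·0.00562815 = 2.25126%.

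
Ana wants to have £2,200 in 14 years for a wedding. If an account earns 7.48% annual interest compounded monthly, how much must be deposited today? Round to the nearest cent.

Periodic rate = 7.48%/12 = 0.00623333; 168 periods.
P = 2,200/(1 + 0.0748/12)^168 ≈ 2,200/2.840413745 ≈ 774.5350.

£774.54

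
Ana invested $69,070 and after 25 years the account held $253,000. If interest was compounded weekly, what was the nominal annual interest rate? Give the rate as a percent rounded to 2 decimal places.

The 1300-period growth factor is 253,000/69,070 = 3.66295.
r/52 = 3.66295^(1/1300) − 1 ≈ 0.000999167, so r ≈ 52·0.000999167 = 5.19567%.

5.20%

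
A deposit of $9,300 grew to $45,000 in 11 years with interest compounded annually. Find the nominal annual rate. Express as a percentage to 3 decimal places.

(1 + r)^11 = 45,000/9,300 = 4.83871.
1 + r = 4.83871^(1/11) ≈ 1.154112, so r ≈ 0.154112.
r ≈ 15.41125%.

15.411%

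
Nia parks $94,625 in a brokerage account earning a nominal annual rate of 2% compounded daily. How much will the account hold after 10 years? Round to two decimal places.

$115,574.60

Growth factor = (1 + 0.02/365)^3650 ≈ 1.22139606581.
A ≈ 94,625 × 1.22139606581 ≈ 115,574.6027.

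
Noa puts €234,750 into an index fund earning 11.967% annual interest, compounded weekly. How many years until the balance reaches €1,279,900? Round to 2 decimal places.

We need (1 + 0.00230135)^(52t) = 5.4522, so 52t = ln 5.4522 / ln 1.002301 ≈ 737.8147.
t ≈ 737.8147/52 = 14.1887 years.

14.19 years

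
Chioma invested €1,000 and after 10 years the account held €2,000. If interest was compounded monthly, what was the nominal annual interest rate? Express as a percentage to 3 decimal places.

(1 + r/12)^120 = 2,000/1,000 = 2.
1 + r/12 = 2^(1/120) ≈ 1.005793, so r/12 ≈ 0.00579294.
r ≈ 12·0.00579294 = 6.95153%.

6.952%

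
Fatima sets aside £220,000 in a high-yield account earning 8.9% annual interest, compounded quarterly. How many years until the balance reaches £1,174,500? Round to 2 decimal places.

We need (1 + 0.02225)^(4t) = 5.3386, so 4t = ln 5.3386 / ln 1.02225 ≈ 76.1140.
t ≈ 76.1140/4 = 19.0285 years.

19.03 years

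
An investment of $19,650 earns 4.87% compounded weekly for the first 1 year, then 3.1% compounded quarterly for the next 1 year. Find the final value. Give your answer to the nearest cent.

$21,277.18

Phase 1: 19,650·(1 + 0.0487/52)^52 ≈ 20,630.1696.
Phase 2: 20,630.1696·(1 + 0.00775)^4 ≈ 21,277.1779.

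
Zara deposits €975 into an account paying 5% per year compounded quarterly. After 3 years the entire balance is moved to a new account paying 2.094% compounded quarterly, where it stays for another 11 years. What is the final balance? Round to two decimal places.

€1,424.03

After 3 years at 5%: 975 × 1.160754518 ≈ 1,131.7357.
Then 11 years at 2.094%: 1,131.7357 × 1.258271786 ≈ 1,424.0310.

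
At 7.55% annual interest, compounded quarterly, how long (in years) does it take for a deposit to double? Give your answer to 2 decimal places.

9.27 years

(1 + 0.018875)^(4t) = 2.
4t = ln 2 / ln(1 + 0.018875) ≈ 0.69315/0.0186991 ≈ 37.0685.
t ≈ 9.2671.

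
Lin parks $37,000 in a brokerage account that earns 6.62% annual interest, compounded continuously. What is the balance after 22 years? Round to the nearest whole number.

A = P·e^(rt) = 37,000·e^(0.0662·22) = 37,000·e^1.4564.
e^1.4564 ≈ 4.29048594321, so A ≈ 158,747.9799.

$158,748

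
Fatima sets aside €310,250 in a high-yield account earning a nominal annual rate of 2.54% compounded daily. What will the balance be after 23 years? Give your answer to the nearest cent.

€556,439.30

Growth factor = (1 + 0.0254/365)^8395 ≈ 1.79351911163.
A ≈ 310,250 × 1.79351911163 ≈ 556,439.3044.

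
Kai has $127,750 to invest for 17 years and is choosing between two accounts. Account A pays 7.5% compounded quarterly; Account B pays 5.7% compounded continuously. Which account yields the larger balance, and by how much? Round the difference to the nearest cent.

Account A, by $115,152.91

A: (1 + 0.01875)^68 ≈ 3.53670045968, so 127,750 × 3.53670045968 ≈ 451,813.4837.
B: e^(0.057·17) = e^0.969 ≈ 2.63530783343, so 127,750 × 2.63530783343 ≈ 336,660.5757.
Difference ≈ 115,152.9080 in favor of A.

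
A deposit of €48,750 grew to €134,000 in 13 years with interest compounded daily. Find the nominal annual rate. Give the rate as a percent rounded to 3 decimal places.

7.779%

The 4745-period growth factor is 134,000/48,750 = 2.74872.
r/365 = 2.74872^(1/4745) − 1 ≈ 0.000213117, so r ≈ 365·0.000213117 = 7.77879%.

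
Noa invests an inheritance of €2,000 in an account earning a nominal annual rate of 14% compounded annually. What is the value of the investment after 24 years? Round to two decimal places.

€46,424.41

Annual rate = 14% = 0.14; years = 24.
A = 2,000·(1 + 0.14)^24 ≈ 2,000·23.212206853 ≈ 46,424.4137.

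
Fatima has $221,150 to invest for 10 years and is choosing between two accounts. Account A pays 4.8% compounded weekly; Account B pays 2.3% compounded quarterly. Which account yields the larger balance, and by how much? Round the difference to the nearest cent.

Account A growth factor: (1 + 0.048/52)^520 ≈ 1.61571663933; balance ≈ 357,315.7348.
Account B growth factor: (1 + 0.00575)^40 ≈ 1.25777121027; balance ≈ 278,156.1032.
Account A is larger by 79,159.6316.

Account A, by $79,159.63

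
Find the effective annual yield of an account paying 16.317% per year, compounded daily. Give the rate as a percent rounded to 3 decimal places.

17.719%

EAR = (1 + 16.317%/365)^365 − 1 = (1 + 0.000447041)^365 − 1.
(1 + 0.000447041)^365 ≈ 1.177194, so EAR ≈ 17.71939%.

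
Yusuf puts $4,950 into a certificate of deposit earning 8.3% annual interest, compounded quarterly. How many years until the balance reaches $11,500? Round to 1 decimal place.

(1 + 0.02075)^(4t) = 11,500/4,950 = 2.3232.
4t·ln(1 + 0.02075) = ln(2.3232); 4t = 0.84296/0.0205377 ≈ 41.0446.
t ≈ 10.2611 years.

10.3 years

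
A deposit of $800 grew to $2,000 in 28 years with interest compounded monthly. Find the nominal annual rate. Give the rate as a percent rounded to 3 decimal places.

(1 + r/12)^336 = 2,000/800 = 2.5.
1 + r/12 = 2.5^(1/336) ≈ 1.002731, so r/12 ≈ 0.00273078.
r ≈ 12·0.00273078 = 3.27693%.

3.277%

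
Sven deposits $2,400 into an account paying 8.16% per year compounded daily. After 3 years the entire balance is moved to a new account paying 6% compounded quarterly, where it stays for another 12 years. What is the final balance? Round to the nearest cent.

Phase 1: 2,400·(1 + 0.0816/365)^1095 ≈ 3,065.5941.
Phase 2: 3,065.5941·(1 + 0.015)^48 ≈ 6,264.4749.

$6,264.47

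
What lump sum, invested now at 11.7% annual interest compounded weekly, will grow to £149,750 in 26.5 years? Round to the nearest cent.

£6,766.27

Periodic rate = 11.7%/52 = 0.00225; 1378 periods.
P = 149,750/(1 + 0.00225)^1378 ≈ 149,750/22.1318370149 ≈ 6,766.2707.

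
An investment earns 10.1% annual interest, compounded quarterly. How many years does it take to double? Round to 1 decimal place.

6.9 years

(1 + 0.02525)^(4t) = 2.
4t = ln 2 / ln(1 + 0.02525) ≈ 0.69315/0.0249365 ≈ 27.7965.
t ≈ 6.9491.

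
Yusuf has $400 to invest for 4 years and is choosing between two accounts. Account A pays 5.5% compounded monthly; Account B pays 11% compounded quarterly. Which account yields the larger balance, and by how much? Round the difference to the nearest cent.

Account B, by $119.22

A: (1 + 0.055/12)^48 ≈ 1.24545057, so 400 × 1.24545057 ≈ 498.1802.
B: (1 + 0.0275)^16 ≈ 1.54350944, so 400 × 1.54350944 ≈ 617.4038.
Difference ≈ 119.2235 in favor of B.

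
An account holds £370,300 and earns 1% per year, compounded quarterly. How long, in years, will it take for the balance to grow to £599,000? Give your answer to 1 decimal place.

48.2 years

(1 + 0.0025)^(4t) = 599,000/370,300 = 1.6176.
4t·ln(1 + 0.0025) = ln(1.6176); 4t = 0.48095/0.00249688 ≈ 192.6196.
t ≈ 48.1549 years.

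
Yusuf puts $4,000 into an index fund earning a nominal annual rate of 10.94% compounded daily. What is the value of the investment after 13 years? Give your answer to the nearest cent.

$16,581.39

Periodic rate = 10.94%/365 = 0.000299726; periods = 365·13 = 4745.
A = 4,000·(1 + 0.1094/365)^4745 ≈ 4,000·4.1453486871 ≈ 16,581.3947.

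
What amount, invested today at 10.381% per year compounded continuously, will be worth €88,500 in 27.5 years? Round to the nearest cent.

P = A·e^(−rt) = 88,500·e^(−2.854775).
e^(−2.854775) ≈ 0.057568772638, so P ≈ 5,094.8364.

€5,094.84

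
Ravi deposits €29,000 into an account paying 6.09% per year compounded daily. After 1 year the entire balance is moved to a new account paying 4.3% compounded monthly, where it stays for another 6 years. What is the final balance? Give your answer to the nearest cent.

€39,874.20

After 1 years at 6.09%: 29,000 × 1.0627872306 ≈ 30,820.8297.
Then 6 years at 4.3%: 30,820.8297 × 1.2937420736 ≈ 39,874.2041.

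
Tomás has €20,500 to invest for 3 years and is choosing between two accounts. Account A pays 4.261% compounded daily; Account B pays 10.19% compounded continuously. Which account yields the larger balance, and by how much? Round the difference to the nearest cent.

Account A growth factor: (1 + 0.04261/365)^1095 ≈ 1.1363513269; balance ≈ 23,295.2022.
Account B growth factor: e^(0.1019·3) = e^0.3057 ≈ 1.357574973; balance ≈ 27,830.2869.
Account B is larger by 4,535.0847.

Account B, by €4,535.08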